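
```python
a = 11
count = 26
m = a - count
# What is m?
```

Trace:
`a = 11` → a = 11
`count = 26` → count = 26
`m = a - count` → m = -15
So m = -15

Answer: -15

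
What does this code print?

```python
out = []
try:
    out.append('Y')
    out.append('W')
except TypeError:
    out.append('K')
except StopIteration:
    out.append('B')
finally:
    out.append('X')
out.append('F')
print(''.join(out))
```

Execution trace: 'Y' (try body) → 'W' (try body, no exception) → 'X' (finally) → 'F' (after the try/except). Output: YWXF

Answer: YWXF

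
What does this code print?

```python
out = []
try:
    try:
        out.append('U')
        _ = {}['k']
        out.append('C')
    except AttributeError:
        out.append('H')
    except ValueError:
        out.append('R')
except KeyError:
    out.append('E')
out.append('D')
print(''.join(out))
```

Execution trace: 'U' (try body) → 'E' (outer except KeyError) → 'D' (after the try/except). Output: UED

Answer: UED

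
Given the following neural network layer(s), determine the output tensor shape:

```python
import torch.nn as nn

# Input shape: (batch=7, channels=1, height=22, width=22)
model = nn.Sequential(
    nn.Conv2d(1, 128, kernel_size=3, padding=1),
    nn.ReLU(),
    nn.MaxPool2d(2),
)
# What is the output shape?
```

Input: (7, 1, 22, 22) -> after Conv2d: (7, 128, 22, 22) -> after ReLU: (7, 128, 22, 22) -> Output: (7, 128, 11, 11)

Answer: (7, 128, 11, 11)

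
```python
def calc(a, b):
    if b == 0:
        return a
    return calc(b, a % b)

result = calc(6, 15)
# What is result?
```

calc(6, 15) -> calc(15, 6) -> calc(6, 3) -> calc(3, 0) -> 3

Answer: 3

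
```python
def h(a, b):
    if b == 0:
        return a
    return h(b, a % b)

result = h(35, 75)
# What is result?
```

h(35, 75) -> h(75, 35) -> h(35, 5) -> h(5, 0) -> 5

Answer: 5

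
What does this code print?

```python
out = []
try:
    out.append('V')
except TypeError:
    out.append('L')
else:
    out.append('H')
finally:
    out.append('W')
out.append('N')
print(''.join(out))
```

Execution trace: 'V' (try body, no exception) → 'H' (else) → 'W' (finally) → 'N' (after the try/except). Output: VHWN

Answer: VHWN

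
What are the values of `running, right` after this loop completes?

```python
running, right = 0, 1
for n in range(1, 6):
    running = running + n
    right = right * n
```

Sum and factorial of 1 to 5
`running, right` takes the values: (0, 1) → (1, 1) → (3, 1) → (3, 2) → (6, 2) → (6, 6) → (10, 6) → (10, 24) → (15, 24) → (15, 120)

Answer: 15, 120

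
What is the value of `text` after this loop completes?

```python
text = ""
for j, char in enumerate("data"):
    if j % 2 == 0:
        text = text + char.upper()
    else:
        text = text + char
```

Uppercase even positions in 'data'
`text` takes the values: "" → "D" → "Da" → "DaT" → "DaTa"

Answer: "DaTa"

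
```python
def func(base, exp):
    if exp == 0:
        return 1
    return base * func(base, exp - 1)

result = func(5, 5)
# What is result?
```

func(5, 5) = 5 * 5 * 5 * 5 * 5 = 3125

Answer: 3125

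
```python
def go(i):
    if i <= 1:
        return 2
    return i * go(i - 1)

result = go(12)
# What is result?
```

go(12) = 12 * 11 * 10 * 9 * 8 * 7 * 6 * 5 * 4 * 3 * 2 * 2 = 958003200

Answer: 958003200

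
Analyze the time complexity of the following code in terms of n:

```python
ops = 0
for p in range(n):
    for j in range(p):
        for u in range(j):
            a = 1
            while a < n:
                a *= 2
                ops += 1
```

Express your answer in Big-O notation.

Each loop level contributes: n × n × n × log n. Multiplying the contributions gives O(n^3 log n).

Answer: O(n^3 log n)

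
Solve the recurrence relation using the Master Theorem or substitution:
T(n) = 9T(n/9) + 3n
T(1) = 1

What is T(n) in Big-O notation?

By Master Theorem: a=9, b=9, f(n)=3n. Since log_9(9) = 1 and f(n) = Θ(n^1), Case 2 applies. T(n) = O(n log n).

Answer: O(n log n)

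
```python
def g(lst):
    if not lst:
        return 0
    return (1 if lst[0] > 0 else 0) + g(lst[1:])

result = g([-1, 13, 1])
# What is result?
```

Count of positive elements in [-1, 13, 1] = 2

Answer: 2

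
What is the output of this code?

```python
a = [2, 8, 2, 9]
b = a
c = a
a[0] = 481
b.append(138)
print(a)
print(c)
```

Key concept: multiple aliases.
Step by step:
`a = [2, 8, 2, 9]` → a = [2, 8, 2, 9]
`b = a` → b = [2, 8, 2, 9] (same object as a)
`c = a` → c = [2, 8, 2, 9] (same object as a, b)
`a[0] = 481` → a = [481, 8, 2, 9] (same object as b, c); b = [481, 8, 2, 9] (same object as a, c); c = [481, 8, 2, 9] (same object as a, b)
`b.append(138)` → a = [481, 8, 2, 9, 138] (same object as b, c); b = [481, 8, 2, 9, 138] (same object as a, c); c = [481, 8, 2, 9, 138] (same object as a, b)
`print(a)` → prints [481, 8, 2, 9, 138]
`print(c)` → prints [481, 8, 2, 9, 138]

Answer:
[481, 8, 2, 9, 138]
[481, 8, 2, 9, 138]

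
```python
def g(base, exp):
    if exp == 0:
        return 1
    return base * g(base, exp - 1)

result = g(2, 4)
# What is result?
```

g(2, 4) = 2 * 2 * 2 * 2 = 16

Answer: 16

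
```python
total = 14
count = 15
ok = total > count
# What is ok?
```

Trace:
`total = 14` → total = 14
`count = 15` → count = 15
`ok = total > count` → ok = False
So ok = False

Answer: False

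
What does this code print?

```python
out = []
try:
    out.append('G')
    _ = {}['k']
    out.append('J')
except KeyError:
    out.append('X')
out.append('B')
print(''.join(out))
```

Execution trace: 'G' (try body) → 'X' (except KeyError) → 'B' (after the try/except). Output: GXB

Answer: GXB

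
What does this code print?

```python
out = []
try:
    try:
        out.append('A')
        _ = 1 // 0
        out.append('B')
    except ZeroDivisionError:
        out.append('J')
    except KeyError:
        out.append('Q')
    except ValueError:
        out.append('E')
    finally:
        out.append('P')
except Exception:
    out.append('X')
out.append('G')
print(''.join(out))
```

Execution trace: 'A' (inner try body) → 'J' (inner except ZeroDivisionError) → 'P' (inner finally) → 'G' (after the try/except). Output: AJPG

Answer: AJPG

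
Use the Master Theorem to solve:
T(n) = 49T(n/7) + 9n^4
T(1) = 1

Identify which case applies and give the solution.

a=49, b=7, f(n)=9n^4. log_7(49) = 2. Since c=4 > 2 and the regularity condition holds (49(n/7)^4 = (49/7^4)n^4 with 49/7^4 < 1), Case 3 applies: T(n) = Θ(f(n)) = O(n^4).

Answer: O(n^4) - Case 3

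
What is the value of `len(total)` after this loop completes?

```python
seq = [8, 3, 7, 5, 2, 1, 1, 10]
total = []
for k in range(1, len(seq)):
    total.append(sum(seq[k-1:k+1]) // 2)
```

Number of 2-element averages
`total` takes the values: [] → [5] → [5, 5] → [5, 5, 6] → [5, 5, 6, 3] → [5, 5, 6, 3, 1] → [5, 5, 6, 3, 1, 1] → [5, 5, 6, 3, 1, 1, 5]
So `len(total)` = 7

Answer: 7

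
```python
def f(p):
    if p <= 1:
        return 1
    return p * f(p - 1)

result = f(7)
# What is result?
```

f(7) = 7 * 6 * 5 * 4 * 3 * 2 * 1 = 5040

Answer: 5040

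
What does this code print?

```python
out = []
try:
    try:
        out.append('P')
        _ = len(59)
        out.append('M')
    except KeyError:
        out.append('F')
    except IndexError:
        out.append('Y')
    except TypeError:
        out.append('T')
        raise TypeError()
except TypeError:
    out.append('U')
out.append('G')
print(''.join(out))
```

Execution trace: 'P' (inner try body) → 'T' (inner except TypeError) → 'U' (outer except TypeError) → 'G' (after the try/except). Output: PTUG

Answer: PTUG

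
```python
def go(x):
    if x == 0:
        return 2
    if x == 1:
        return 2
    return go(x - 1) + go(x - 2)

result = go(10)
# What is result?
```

Build up from base cases: go(0)=2, go(1)=2, go(2)=4, go(3)=6, go(4)=10, go(5)=16, go(6)=26, ..., go(10)=178

Answer: 178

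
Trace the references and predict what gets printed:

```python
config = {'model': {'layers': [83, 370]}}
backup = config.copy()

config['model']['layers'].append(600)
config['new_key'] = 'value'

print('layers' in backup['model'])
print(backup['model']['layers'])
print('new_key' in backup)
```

Key concept: shallow copy gotcha with nested dict.
Step by step:
`config = {'model': {'layers': [83, 370]}}` → config = {'model': {'layers': [83, 370]}}
`backup = config.copy()` → backup = {'model': {'layers': [83, 370]}}
`config['model']['layers'].append(600)` → config = {'model': {'layers': [83, 370, 600]}}; backup = {'model': {'layers': [83, 370, 600]}}
`config['new_key'] = 'value'` → config = {'model': {'layers': [83, 370, 600]}, 'new_key': 'value'}
`print('layers' in backup['model'])` → prints True
`print(backup['model']['layers'])` → prints [83, 370, 600]
`print('new_key' in backup)` → prints False

Answer:
True
[83, 370, 600]
False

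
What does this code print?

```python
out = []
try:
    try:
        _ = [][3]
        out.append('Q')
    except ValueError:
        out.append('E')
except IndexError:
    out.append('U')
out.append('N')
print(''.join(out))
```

Execution trace: 'U' (outer except IndexError) → 'N' (after the try/except). Output: UN

Answer: UN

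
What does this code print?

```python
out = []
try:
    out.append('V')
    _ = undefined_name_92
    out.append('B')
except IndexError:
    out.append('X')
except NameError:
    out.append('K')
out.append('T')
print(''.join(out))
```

Execution trace: 'V' (try body) → 'K' (except NameError) → 'T' (after the try/except). Output: VKT

Answer: VKT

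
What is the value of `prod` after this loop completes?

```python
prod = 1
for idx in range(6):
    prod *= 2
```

2^6 = 64
`prod` takes the values: 1 → 2 → 4 → 8 → 16 → 32 → 64

Answer: 64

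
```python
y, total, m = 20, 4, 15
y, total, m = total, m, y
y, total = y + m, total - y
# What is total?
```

Trace:
`y, total, m = 20, 4, 15` → y = 20; total = 4; m = 15
`y, total, m = total, m, y` → y = 4; total = 15; m = 20
`y, total = y + m, total - y` → y = 24; total = 11
So total = 11

Answer: 11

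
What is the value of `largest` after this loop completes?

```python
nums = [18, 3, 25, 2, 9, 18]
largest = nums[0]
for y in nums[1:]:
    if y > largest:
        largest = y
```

Maximum of [18, 3, 25, 2, 9, 18]
`largest` takes the values: 18 → 25

Answer: 25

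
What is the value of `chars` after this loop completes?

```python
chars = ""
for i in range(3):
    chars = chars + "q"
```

Repeat 'q' 3 times
`chars` takes the values: "" → "q" → "qq" → "qqq"

Answer: "qqq"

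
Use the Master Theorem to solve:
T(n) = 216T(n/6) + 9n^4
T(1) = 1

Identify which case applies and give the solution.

a=216, b=6, f(n)=9n^4. log_6(216) = 3. Since c=4 > 3 and the regularity condition holds (216(n/6)^4 = (216/6^4)n^4 with 216/6^4 < 1), Case 3 applies: T(n) = Θ(f(n)) = O(n^4).

Answer: O(n^4) - Case 3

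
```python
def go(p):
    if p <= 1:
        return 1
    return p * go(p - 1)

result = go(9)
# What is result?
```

go(9) = 9 * 8 * 7 * 6 * 5 * 4 * 3 * 2 * 1 = 362880

Answer: 362880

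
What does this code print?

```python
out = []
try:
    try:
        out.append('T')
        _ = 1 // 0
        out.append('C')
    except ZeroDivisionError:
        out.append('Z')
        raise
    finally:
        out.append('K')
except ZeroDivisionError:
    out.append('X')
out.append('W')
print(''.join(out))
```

Execution trace: 'T' (inner try body) → 'Z' (inner except ZeroDivisionError) → 'K' (inner finally) → 'X' (outer except ZeroDivisionError) → 'W' (after the try/except). Output: TZKXW

Answer: TZKXW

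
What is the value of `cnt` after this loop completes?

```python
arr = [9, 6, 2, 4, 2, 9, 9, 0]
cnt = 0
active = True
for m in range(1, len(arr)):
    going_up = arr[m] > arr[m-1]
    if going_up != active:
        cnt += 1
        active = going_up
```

Count direction changes in [9, 6, 2, 4, 2, 9, 9, 0]
`cnt` takes the values: 0 → 1 → 2 → 3 → 4 → 5

Answer: 5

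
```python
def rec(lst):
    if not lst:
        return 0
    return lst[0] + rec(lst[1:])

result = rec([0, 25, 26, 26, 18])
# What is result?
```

0 + 25 + 26 + 26 + 18 + 0 = 95

Answer: 95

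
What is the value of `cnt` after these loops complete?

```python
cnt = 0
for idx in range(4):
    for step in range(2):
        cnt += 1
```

4 * 2 = 8
`cnt` takes the values: 0 → 1 → 2 → 3 → 4 → 5 → 6 → 7 → 8

Answer: 8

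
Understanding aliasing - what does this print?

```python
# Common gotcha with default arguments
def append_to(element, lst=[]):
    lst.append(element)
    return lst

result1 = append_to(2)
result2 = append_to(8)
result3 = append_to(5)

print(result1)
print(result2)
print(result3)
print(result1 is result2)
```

Key concept: mutable default argument gotcha.
Step by step:
`result1 = append_to(2)` → result1 = [2]
`result2 = append_to(8)` → result1 = [2, 8] (same object as result2); result2 = [2, 8] (same object as result1)
`result3 = append_to(5)` → result1 = [2, 8, 5] (same object as result2, result3); result2 = [2, 8, 5] (same object as result1, result3); result3 = [2, 8, 5] (same object as result1, result2)
`print(result1)` → prints [2, 8, 5]
`print(result2)` → prints [2, 8, 5]
`print(result3)` → prints [2, 8, 5]
`print(result1 is result2)` → prints True

Answer:
[2, 8, 5]
[2, 8, 5]
[2, 8, 5]
True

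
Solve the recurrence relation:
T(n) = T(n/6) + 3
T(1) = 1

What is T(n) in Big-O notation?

Each step divides n by 6 and adds 3. After log_6(n) steps we reach T(1)=1. So T(n) = 3·log_6(n) + 1 = O(log n).

Answer: O(log n)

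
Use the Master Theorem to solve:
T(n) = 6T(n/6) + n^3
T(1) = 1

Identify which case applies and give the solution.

a=6, b=6, f(n)=n^3. log_6(6) = 1. Since c=3 > 1 and the regularity condition holds (6(n/6)^3 = (6/6^3)n^3 with 6/6^3 < 1), Case 3 applies: T(n) = Θ(f(n)) = O(n^3).

Answer: O(n^3) - Case 3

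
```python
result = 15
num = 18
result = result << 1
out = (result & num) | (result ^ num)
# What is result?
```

Trace:
`result = 15` → result = 15
`num = 18` → num = 18
`result = result << 1` → result = 30
`out = (result & num) | (result ^ num)` → out = 30
So result = 30

Answer: 30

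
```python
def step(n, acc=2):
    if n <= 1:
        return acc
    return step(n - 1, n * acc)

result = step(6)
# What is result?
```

Accumulator trace (n, acc): (6, 2) -> (5, 12) -> (4, 60) -> (3, 240) -> (2, 720) -> (1, 1440) -> return 1440

Answer: 1440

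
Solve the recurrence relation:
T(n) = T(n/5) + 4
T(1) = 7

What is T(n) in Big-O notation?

Each step divides n by 5 and adds 4. After log_5(n) steps we reach T(1)=7. So T(n) = 4·log_5(n) + 7 = O(log n).

Answer: O(log n)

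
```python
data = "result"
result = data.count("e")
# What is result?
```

Trace:
`data = "result"` → data = 'result'
`result = data.count("e")` → result = 1
So result = 1

Answer: 1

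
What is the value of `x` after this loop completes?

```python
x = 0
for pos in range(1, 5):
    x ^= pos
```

XOR of 1 to 4
`x` takes the values: 0 → 1 → 3 → 0 → 4

Answer: 4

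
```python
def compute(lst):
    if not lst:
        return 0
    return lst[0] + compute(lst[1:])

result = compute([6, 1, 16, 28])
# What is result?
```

6 + 1 + 16 + 28 + 0 = 51

Answer: 51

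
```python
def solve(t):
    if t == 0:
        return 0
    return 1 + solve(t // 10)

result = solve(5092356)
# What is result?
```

Count of digits of 5092356: 7

Answer: 7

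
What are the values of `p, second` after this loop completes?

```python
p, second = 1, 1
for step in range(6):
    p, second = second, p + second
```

Fibonacci: after 6 iterations
`p, second` takes the values: (1, 1) → (1, 2) → (2, 3) → (3, 5) → (5, 8) → (8, 13) → (13, 21)

Answer: 13, 21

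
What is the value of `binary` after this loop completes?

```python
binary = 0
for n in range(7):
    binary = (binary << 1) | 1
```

Build 7 consecutive 1-bits: 0b1111111
`binary` takes the values: 0 → 1 → 3 → 7 → 15 → 31 → 63 → 127

Answer: 127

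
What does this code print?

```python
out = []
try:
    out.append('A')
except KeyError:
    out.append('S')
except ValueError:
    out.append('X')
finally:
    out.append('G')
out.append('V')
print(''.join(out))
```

Execution trace: 'A' (try body, no exception) → 'G' (finally) → 'V' (after the try/except). Output: AGV

Answer: AGV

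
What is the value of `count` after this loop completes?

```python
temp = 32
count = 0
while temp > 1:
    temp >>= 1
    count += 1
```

Count right shifts until 1
`count` takes the values: 0 → 1 → 2 → 3 → 4 → 5

Answer: 5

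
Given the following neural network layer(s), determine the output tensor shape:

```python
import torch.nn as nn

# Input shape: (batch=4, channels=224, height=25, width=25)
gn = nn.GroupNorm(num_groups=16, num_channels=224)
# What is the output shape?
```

Input: (4, 224, 25, 25) -> Output: (4, 224, 25, 25)

Answer: (4, 224, 25, 25)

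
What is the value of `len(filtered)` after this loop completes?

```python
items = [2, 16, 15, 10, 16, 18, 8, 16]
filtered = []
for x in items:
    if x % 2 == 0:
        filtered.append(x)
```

Count even numbers in [2, 16, 15, 10, 16, 18, 8, 16]
`filtered` takes the values: [] → [2] → [2, 16] → [2, 16, 10] → [2, 16, 10, 16] → [2, 16, 10, 16, 18] → [2, 16, 10, 16, 18, 8] → [2, 16, 10, 16, 18, 8, 16]
So `len(filtered)` = 7

Answer: 7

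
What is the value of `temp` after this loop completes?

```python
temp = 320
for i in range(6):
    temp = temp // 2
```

Halve 6 times: 320 // 2^6 = 5
`temp` takes the values: 320 → 160 → 80 → 40 → 20 → 10 → 5

Answer: 5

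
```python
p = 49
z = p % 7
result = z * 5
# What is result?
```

Trace:
`p = 49` → p = 49
`z = p % 7` → z = 0
`result = z * 5` → result = 0
So result = 0

Answer: 0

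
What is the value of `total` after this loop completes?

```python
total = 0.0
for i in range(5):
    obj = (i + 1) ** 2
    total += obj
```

Sum of squared losses 1² + 2² + ... + 5²
`total` takes the values: 0.0 → 1.0 → 5.0 → 14.0 → 30.0 → 55.0

Answer: 55.0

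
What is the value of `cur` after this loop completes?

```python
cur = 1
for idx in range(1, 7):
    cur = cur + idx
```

Start at 1, add 1 through 6
`cur` takes the values: 1 → 2 → 4 → 7 → 11 → 16 → 22

Answer: 22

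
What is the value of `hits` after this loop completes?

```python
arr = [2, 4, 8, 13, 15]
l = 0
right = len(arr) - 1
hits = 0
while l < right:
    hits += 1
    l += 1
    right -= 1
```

Iterations until pointers meet (list length 5)
`hits` takes the values: 0 → 1 → 2

Answer: 2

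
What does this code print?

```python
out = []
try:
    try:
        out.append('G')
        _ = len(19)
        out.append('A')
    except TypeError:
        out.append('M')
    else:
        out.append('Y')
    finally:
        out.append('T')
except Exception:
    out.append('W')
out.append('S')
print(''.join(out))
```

Execution trace: 'G' (inner try body) → 'M' (inner except TypeError) → 'T' (inner finally) → 'S' (after the try/except). Output: GMTS

Answer: GMTS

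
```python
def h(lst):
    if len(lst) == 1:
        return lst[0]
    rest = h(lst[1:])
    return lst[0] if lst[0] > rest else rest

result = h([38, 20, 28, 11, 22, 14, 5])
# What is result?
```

Recursive max over [38, 20, 28, 11, 22, 14, 5] = 38

Answer: 38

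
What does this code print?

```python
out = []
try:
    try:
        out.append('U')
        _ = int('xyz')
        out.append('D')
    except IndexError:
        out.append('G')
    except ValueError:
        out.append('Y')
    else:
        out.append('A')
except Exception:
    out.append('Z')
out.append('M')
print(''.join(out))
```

Execution trace: 'U' (inner try body) → 'Y' (inner except ValueError) → 'M' (after the try/except). Output: UYM

Answer: UYM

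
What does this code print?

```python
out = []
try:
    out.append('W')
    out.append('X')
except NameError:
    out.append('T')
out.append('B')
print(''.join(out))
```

Execution trace: 'W' (try body) → 'X' (try body, no exception) → 'B' (after the try/except). Output: WXB

Answer: WXB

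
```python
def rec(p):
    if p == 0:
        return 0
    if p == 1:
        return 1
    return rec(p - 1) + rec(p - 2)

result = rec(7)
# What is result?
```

Build up from base cases: rec(0)=0, rec(1)=1, rec(2)=1, rec(3)=2, rec(4)=3, rec(5)=5, rec(6)=8, ..., rec(7)=13

Answer: 13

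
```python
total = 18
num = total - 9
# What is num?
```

Trace:
`total = 18` → total = 18
`num = total - 9` → num = 9
So num = 9

Answer: 9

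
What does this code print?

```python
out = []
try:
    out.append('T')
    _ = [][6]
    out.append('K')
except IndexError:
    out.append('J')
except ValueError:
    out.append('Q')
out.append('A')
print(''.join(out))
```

Execution trace: 'T' (try body) → 'J' (except IndexError) → 'A' (after the try/except). Output: TJA

Answer: TJA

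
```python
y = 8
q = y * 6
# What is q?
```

Trace:
`y = 8` → y = 8
`q = y * 6` → q = 48
So q = 48

Answer: 48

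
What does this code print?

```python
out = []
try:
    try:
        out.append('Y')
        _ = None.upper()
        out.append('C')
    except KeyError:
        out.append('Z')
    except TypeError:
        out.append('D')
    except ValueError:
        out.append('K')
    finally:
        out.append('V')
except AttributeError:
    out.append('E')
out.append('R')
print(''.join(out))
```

Execution trace: 'Y' (try body) → 'V' (finally) → 'E' (outer except AttributeError) → 'R' (after the try/except). Output: YVER

Answer: YVER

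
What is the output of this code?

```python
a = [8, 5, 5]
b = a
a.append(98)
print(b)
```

Key concept: basic list aliasing.
Step by step:
`a = [8, 5, 5]` → a = [8, 5, 5]
`b = a` → b = [8, 5, 5] (same object as a)
`a.append(98)` → a = [8, 5, 5, 98] (same object as b); b = [8, 5, 5, 98] (same object as a)
`print(b)` → prints [8, 5, 5, 98]

Answer: [8, 5, 5, 98]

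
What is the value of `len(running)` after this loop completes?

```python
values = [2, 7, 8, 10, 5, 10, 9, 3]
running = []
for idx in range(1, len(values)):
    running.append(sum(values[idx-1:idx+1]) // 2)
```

Number of 2-element averages
`running` takes the values: [] → [4] → [4, 7] → [4, 7, 9] → [4, 7, 9, 7] → [4, 7, 9, 7, 7] → [4, 7, 9, 7, 7, 9] → [4, 7, 9, 7, 7, 9, 6]
So `len(running)` = 7

Answer: 7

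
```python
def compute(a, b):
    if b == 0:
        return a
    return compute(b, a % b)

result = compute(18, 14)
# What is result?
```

compute(18, 14) -> compute(14, 4) -> compute(4, 2) -> compute(2, 0) -> 2

Answer: 2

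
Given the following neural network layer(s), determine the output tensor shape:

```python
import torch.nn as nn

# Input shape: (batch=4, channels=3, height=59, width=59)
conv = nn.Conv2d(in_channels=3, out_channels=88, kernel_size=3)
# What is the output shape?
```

Input: (4, 3, 59, 59) -> Output: (4, 88, 57, 57)

Answer: (4, 88, 57, 57)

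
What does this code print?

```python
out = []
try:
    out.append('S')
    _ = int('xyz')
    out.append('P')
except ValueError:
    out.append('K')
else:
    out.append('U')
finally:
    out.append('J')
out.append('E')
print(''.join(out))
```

Execution trace: 'S' (try body) → 'K' (except ValueError) → 'J' (finally) → 'E' (after the try/except). Output: SKJE

Answer: SKJE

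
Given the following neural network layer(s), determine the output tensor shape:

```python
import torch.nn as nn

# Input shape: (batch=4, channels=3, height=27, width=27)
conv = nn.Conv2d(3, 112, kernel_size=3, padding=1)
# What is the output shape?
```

Input: (4, 3, 27, 27) -> Output: (4, 112, 27, 27)

Answer: (4, 112, 27, 27)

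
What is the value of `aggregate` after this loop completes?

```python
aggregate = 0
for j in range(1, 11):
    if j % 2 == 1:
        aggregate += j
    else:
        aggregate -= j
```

Add odd, subtract even
`aggregate` takes the values: 0 → 1 → -1 → 2 → -2 → 3 → -3 → 4 → -4 → 5 → -5

Answer: -5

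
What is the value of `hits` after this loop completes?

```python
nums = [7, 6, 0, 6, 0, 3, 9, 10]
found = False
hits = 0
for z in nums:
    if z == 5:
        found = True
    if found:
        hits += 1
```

Count elements after first 5 in [7, 6, 0, 6, 0, 3, 9, 10]
`hits` takes the values: 0

Answer: 0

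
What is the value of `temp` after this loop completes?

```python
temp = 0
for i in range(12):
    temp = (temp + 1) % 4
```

Increment mod 4, 12 times = 0
`temp` takes the values: 0 → 1 → 2 → 3 → 0 → 1 → 2 → 3 → 0 → 1 → 2 → 3 → 0

Answer: 0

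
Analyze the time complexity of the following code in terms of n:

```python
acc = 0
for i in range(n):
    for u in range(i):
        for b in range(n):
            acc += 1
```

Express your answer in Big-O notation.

Each loop level contributes: n × n × n. Multiplying the contributions gives O(n^3).

Answer: O(n^3)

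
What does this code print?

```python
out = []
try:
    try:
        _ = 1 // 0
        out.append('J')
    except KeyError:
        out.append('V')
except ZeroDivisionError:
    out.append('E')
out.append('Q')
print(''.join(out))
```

Execution trace: 'E' (outer except ZeroDivisionError) → 'Q' (after the try/except). Output: EQ

Answer: EQ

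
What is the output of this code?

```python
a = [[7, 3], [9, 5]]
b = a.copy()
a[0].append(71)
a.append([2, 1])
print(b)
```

Key concept: shallow copy with nested lists.
Step by step:
`a = [[7, 3], [9, 5]]` → a = [[7, 3], [9, 5]]
`b = a.copy()` → b = [[7, 3], [9, 5]]
`a[0].append(71)` → a = [[7, 3, 71], [9, 5]]; b = [[7, 3, 71], [9, 5]]
`a.append([2, 1])` → a = [[7, 3, 71], [9, 5], [2, 1]]
`print(b)` → prints [[7, 3, 71], [9, 5]]

Answer: [[7, 3, 71], [9, 5]]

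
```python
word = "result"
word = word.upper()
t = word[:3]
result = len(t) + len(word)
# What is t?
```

Trace:
`word = "result"` → word = 'result'
`word = word.upper()` → word = 'RESULT'
`t = word[:3]` → t = 'RES'
`result = len(t) + len(word)` → result = 9
So t = 'RES'

Answer: 'RES'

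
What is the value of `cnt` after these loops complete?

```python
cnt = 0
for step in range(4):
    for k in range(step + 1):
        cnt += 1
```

Triangle: 1 + 2 + ... + 4
`cnt` takes the values: 0 → 1 → 2 → 3 → 4 → 5 → 6 → 7 → 8 → 9 → 10

Answer: 10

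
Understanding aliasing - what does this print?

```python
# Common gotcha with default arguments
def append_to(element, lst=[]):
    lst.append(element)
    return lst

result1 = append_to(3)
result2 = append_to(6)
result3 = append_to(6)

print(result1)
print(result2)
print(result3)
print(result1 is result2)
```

Key concept: mutable default argument gotcha.
Step by step:
`result1 = append_to(3)` → result1 = [3]
`result2 = append_to(6)` → result1 = [3, 6] (same object as result2); result2 = [3, 6] (same object as result1)
`result3 = append_to(6)` → result1 = [3, 6, 6] (same object as result2, result3); result2 = [3, 6, 6] (same object as result1, result3); result3 = [3, 6, 6] (same object as result1, result2)
`print(result1)` → prints [3, 6, 6]
`print(result2)` → prints [3, 6, 6]
`print(result3)` → prints [3, 6, 6]
`print(result1 is result2)` → prints True

Answer:
[3, 6, 6]
[3, 6, 6]
[3, 6, 6]
True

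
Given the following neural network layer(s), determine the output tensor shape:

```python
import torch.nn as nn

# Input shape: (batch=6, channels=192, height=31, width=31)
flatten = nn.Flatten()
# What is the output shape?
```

Input: (6, 192, 31, 31) -> Output: (6, 184512)

Answer: (6, 184512)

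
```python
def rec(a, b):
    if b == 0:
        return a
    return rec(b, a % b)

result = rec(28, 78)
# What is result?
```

rec(28, 78) -> rec(78, 28) -> rec(28, 22) -> rec(22, 6) -> rec(6, 4) -> rec(4, 2) -> rec(2, 0) -> 2

Answer: 2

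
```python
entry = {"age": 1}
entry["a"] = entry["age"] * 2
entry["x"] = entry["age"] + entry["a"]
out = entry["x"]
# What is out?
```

Trace:
`entry = {"age": 1}` → entry = {'age': 1}
`entry["a"] = entry["age"] * 2` → entry = {'age': 1, 'a': 2}
`entry["x"] = entry["age"] + entry["a"]` → entry = {'age': 1, 'a': 2, 'x': 3}
`out = entry["x"]` → out = 3
So out = 3

Answer: 3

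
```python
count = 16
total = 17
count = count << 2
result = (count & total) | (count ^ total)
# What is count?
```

Trace:
`count = 16` → count = 16
`total = 17` → total = 17
`count = count << 2` → count = 64
`result = (count & total) | (count ^ total)` → result = 81
So count = 64

Answer: 64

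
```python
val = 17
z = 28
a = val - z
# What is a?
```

Trace:
`val = 17` → val = 17
`z = 28` → z = 28
`a = val - z` → a = -11
So a = -11

Answer: -11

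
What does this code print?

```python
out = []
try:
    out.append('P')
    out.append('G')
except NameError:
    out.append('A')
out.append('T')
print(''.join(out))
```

Execution trace: 'P' (try body) → 'G' (try body, no exception) → 'T' (after the try/except). Output: PGT

Answer: PGT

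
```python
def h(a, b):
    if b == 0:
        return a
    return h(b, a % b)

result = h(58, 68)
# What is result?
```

h(58, 68) -> h(68, 58) -> h(58, 10) -> h(10, 8) -> h(8, 2) -> h(2, 0) -> 2

Answer: 2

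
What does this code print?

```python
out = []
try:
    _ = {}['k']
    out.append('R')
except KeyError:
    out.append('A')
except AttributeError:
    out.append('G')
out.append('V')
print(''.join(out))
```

Execution trace: 'A' (except KeyError) → 'V' (after the try/except). Output: AV

Answer: AV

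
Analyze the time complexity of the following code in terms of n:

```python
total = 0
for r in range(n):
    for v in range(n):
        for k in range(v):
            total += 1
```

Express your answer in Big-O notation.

Each loop level contributes: n × n × n. Multiplying the contributions gives O(n^3).

Answer: O(n^3)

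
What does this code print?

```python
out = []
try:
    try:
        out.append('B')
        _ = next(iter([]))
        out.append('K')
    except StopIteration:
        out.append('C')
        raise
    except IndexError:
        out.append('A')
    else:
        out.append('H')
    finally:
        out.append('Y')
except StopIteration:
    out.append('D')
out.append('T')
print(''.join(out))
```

Execution trace: 'B' (inner try body) → 'C' (inner except StopIteration) → 'Y' (inner finally) → 'D' (outer except StopIteration) → 'T' (after the try/except). Output: BCYDT

Answer: BCYDT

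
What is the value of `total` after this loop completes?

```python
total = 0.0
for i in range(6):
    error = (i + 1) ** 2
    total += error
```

Sum of squared losses 1² + 2² + ... + 6²
`total` takes the values: 0.0 → 1.0 → 5.0 → 14.0 → 30.0 → 55.0 → 91.0

Answer: 91.0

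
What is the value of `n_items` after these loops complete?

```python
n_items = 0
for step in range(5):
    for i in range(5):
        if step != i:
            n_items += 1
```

5² - 5 (exclude diagonal)
`n_items` takes the values: 0 → 1 → 2 → 3 → 4 → 5 → 6 → 7 → 8 → 9 → 10 → 11 → 12 → 13 → 14 → 15 → 16 → 17 → 18 → 19 → 20

Answer: 20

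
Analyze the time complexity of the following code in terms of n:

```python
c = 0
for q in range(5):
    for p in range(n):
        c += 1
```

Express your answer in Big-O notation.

Each loop level contributes: 1 × n. Multiplying the contributions gives O(n).

Answer: O(n)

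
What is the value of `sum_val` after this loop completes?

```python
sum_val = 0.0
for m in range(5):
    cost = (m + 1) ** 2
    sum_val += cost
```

Sum of squared losses 1² + 2² + ... + 5²
`sum_val` takes the values: 0.0 → 1.0 → 5.0 → 14.0 → 30.0 → 55.0

Answer: 55.0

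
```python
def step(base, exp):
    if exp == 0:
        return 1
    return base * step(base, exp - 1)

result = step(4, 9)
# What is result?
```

step(4, 9) = 4 * 4 * 4 * 4 * 4 * 4 * 4 * 4 * 4 = 262144

Answer: 262144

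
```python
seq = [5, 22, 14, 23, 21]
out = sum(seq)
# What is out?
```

Trace:
`seq = [5, 22, 14, 23, 21]` → seq = [5, 22, 14, 23, 21]
`out = sum(seq)` → out = 85
So out = 85

Answer: 85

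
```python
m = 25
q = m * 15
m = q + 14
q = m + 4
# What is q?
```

Trace:
`m = 25` → m = 25
`q = m * 15` → q = 375
`m = q + 14` → m = 389
`q = m + 4` → q = 393
So q = 393

Answer: 393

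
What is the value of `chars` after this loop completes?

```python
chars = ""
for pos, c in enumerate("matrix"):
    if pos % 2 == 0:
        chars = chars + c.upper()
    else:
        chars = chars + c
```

Uppercase even positions in 'matrix'
`chars` takes the values: "" → "M" → "Ma" → "MaT" → "MaTr" → "MaTrI" → "MaTrIx"

Answer: "MaTrIx"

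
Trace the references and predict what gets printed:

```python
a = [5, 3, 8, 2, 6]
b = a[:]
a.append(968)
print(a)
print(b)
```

Key concept: slice [:] creates copy.
Step by step:
`a = [5, 3, 8, 2, 6]` → a = [5, 3, 8, 2, 6]
`b = a[:]` → b = [5, 3, 8, 2, 6]
`a.append(968)` → a = [5, 3, 8, 2, 6, 968]
`print(a)` → prints [5, 3, 8, 2, 6, 968]
`print(b)` → prints [5, 3, 8, 2, 6]

Answer:
[5, 3, 8, 2, 6, 968]
[5, 3, 8, 2, 6]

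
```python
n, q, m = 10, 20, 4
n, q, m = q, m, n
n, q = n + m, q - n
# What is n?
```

Trace:
`n, q, m = 10, 20, 4` → n = 10; q = 20; m = 4
`n, q, m = q, m, n` → n = 20; q = 4; m = 10
`n, q = n + m, q - n` → n = 30; q = -16
So n = 30

Answer: 30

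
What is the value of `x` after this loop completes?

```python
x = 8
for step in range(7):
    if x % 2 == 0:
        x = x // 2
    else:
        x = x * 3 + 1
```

Collatz-style transformation from 8
`x` takes the values: 8 → 4 → 2 → 1 → 4 → 2 → 1 → 4

Answer: 4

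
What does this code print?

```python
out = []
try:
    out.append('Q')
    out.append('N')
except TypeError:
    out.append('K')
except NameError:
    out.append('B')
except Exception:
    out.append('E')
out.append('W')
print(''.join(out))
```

Execution trace: 'Q' (try body) → 'N' (try body, no exception) → 'W' (after the try/except). Output: QNW

Answer: QNW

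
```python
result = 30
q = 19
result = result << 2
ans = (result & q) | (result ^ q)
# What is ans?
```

Trace:
`result = 30` → result = 30
`q = 19` → q = 19
`result = result << 2` → result = 120
`ans = (result & q) | (result ^ q)` → ans = 123
So ans = 123

Answer: 123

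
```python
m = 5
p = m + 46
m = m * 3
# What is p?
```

Trace:
`m = 5` → m = 5
`p = m + 46` → p = 51
`m = m * 3` → m = 15
So p = 51

Answer: 51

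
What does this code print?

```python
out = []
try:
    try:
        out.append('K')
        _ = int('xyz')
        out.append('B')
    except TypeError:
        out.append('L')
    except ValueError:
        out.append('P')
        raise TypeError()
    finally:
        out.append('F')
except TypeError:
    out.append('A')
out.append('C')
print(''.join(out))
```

Execution trace: 'K' (try body) → 'P' (except ValueError) → 'F' (finally) → 'A' (outer except TypeError) → 'C' (after the try/except). Output: KPFAC

Answer: KPFAC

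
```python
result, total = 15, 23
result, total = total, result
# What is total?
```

Trace:
`result, total = 15, 23` → result = 15; total = 23
`result, total = total, result` → result = 23; total = 15
So total = 15

Answer: 15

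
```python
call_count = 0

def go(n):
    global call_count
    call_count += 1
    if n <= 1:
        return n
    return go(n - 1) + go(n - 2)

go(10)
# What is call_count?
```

Calls(n) = 1 + Calls(n-1) + Calls(n-2); Calls(0)=Calls(1)=1. For n=10 this gives 177.

Answer: 177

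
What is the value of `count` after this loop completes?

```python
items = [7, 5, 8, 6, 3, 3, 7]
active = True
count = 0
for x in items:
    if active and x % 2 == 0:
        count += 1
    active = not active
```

Count even values at even positions
`count` takes the values: 0 → 1

Answer: 1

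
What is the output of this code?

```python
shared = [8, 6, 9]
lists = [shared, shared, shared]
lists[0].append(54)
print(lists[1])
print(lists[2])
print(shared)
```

Key concept: list of same reference.
Step by step:
`shared = [8, 6, 9]` → shared = [8, 6, 9]
`lists = [shared, shared, shared]` → lists = [[8, 6, 9], [8, 6, 9], [8, 6, 9]]
`lists[0].append(54)` → shared = [8, 6, 9, 54]; lists = [[8, 6, 9, 54], [8, 6, 9, 54], [8, 6, 9, 54]]
`print(lists[1])` → prints [8, 6, 9, 54]
`print(lists[2])` → prints [8, 6, 9, 54]
`print(shared)` → prints [8, 6, 9, 54]

Answer:
[8, 6, 9, 54]
[8, 6, 9, 54]
[8, 6, 9, 54]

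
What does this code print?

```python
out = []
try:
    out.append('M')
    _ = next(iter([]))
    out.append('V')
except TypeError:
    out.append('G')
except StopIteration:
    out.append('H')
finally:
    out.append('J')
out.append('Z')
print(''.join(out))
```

Execution trace: 'M' (try body) → 'H' (except StopIteration) → 'J' (finally) → 'Z' (after the try/except). Output: MHJZ

Answer: MHJZ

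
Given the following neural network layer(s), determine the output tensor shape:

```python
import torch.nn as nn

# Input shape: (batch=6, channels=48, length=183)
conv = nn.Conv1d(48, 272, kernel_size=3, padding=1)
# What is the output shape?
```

Input: (6, 48, 183) -> Output: (6, 272, 183)

Answer: (6, 272, 183)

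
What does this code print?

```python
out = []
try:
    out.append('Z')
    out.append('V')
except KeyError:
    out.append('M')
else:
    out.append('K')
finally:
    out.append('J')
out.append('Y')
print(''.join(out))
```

Execution trace: 'Z' (try body) → 'V' (try body, no exception) → 'K' (else) → 'J' (finally) → 'Y' (after the try/except). Output: ZVKJY

Answer: ZVKJY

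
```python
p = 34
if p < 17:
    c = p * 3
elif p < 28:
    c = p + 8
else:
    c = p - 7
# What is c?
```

Trace:
`p = 34` → p = 34
`if p < 17: ...` → p < 17 is False, p < 28 is False, take else branch → c = 27
So c = 27

Answer: 27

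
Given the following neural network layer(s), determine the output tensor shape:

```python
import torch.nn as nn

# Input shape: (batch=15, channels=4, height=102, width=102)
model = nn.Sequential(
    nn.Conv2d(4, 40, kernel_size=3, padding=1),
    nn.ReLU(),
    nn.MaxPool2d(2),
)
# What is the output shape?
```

Input: (15, 4, 102, 102) -> after Conv2d: (15, 40, 102, 102) -> after ReLU: (15, 40, 102, 102) -> Output: (15, 40, 51, 51)

Answer: (15, 40, 51, 51)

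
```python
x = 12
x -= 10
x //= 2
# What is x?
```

Trace:
`x = 12` → x = 12
`x -= 10` → x = 2
`x //= 2` → x = 1
So x = 1

Answer: 1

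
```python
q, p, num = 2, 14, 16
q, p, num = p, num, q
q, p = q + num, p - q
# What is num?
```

Trace:
`q, p, num = 2, 14, 16` → q = 2; p = 14; num = 16
`q, p, num = p, num, q` → q = 14; p = 16; num = 2
`q, p = q + num, p - q` → q = 16; p = 2
So num = 2

Answer: 2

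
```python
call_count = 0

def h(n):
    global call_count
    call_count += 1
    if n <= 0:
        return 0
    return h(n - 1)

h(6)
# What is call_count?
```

Linear recursion stepping by 1: 7 calls from n=6 down to ≤0.

Answer: 7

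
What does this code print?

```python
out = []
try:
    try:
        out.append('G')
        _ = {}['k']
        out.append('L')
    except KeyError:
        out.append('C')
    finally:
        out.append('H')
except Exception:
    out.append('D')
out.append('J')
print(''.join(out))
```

Execution trace: 'G' (inner try body) → 'C' (inner except KeyError) → 'H' (inner finally) → 'J' (after the try/except). Output: GCHJ

Answer: GCHJ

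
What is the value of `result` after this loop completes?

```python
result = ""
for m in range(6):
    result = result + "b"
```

Repeat 'b' 6 times
`result` takes the values: "" → "b" → "bb" → "bbb" → "bbbb" → "bbbbb" → "bbbbbb"

Answer: "bbbbbb"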